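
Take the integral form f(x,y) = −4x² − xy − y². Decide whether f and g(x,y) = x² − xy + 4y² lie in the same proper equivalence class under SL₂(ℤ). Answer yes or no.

D₁ = -15, D₂ = -15
f is negative-definite; reduce −f:
−f: flip: (4,1,1)→(1,-1,4)
−f: translate: b→1 (≡-1 mod 2), so (1,-1,4)→(1,1,4)
−f: reduced (well bottom): (1,1,4) with a≤c, −a<b≤a
flip sign back: reduced form of f is (-1,-1,-4)
g: translate: b→1 (≡-1 mod 2), so (1,-1,4)→(1,1,4)
g: reduced (well bottom): (1,1,4) with a≤c, −a<b≤a
reduced forms (-1, -1, -4) vs (1, 1, 4) ⇒ inequivalent

no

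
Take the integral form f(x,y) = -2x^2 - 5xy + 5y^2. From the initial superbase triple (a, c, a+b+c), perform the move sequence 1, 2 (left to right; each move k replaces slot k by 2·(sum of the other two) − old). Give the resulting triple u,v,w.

start (-2,5,-2) = (f(1,0),f(0,1),f(1,1))
replace slot 1: 2·(5+(-2)) − (-2) = 8 → (8,5,-2)
replace slot 2: 2·(8+(-2)) − 5 = 7 → (8,7,-2)

8,7,-2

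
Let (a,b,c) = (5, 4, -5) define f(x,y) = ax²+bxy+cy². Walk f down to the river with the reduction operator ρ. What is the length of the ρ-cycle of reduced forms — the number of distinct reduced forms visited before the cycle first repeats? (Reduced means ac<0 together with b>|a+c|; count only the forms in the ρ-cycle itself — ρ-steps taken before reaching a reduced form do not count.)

D = 116, ⌊√D⌋ = 10
river: ρ → (-5,6,4)
river: ρ → (4,10,-1)
river: ρ → (-1,10,4)
river: ρ → (4,6,-5)
river: ρ → (-5,4,5)
river: ρ → (5,6,-4)
river: ρ → (-4,10,1)
river: ρ → (1,10,-4)
river: ρ → (-4,6,5)
river: ρ → (5,4,-5)
ρ-cycle length = 10 (tail of 0 descent steps not counted)

10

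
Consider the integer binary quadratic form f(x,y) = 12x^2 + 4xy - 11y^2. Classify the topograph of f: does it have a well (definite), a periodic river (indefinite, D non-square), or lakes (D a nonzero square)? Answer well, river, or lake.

D = b²−4ac = 4² − 4·12·(-11) = 544
D > 0 non-square ⇒ indefinite ⇒ periodic river

river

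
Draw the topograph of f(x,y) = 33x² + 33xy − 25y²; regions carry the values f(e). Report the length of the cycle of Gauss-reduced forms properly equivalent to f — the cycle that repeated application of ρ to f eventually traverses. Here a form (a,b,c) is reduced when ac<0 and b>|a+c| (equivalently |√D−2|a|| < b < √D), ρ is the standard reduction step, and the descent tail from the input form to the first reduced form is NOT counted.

D = 4389, ⌊√D⌋ = 66
river: ρ → (-25,17,41)
river: ρ → (41,65,-1)
river: ρ → (-1,65,41)
river: ρ → (41,17,-25)
river: ρ → (-25,33,33)
river: ρ → (33,33,-25)
ρ-cycle length = 6 (tail of 0 descent steps not counted)

6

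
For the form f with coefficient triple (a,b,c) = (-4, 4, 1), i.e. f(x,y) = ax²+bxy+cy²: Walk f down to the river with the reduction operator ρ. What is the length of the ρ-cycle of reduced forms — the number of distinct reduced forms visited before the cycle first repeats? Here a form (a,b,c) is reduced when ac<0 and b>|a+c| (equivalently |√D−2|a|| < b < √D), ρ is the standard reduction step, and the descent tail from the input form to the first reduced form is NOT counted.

D = 32, ⌊√D⌋ = 5
river: ρ → (1,4,-4)
river: ρ → (-4,4,1)
ρ-cycle length = 2 (tail of 0 descent steps not counted)

2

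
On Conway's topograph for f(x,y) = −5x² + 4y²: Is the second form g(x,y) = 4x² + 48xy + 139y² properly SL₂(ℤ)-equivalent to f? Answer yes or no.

D₁ = 80, D₂ = 80
river cycle of f (length 2): (4, 8, -1), (-1, 8, 4)
river cycle of g (length 2): (4, 8, -1), (-1, 8, 4)
cycles coincide ⇒ equivalent

yes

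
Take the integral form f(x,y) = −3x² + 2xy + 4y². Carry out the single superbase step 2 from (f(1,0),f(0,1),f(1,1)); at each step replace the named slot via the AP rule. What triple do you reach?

start (-3,4,3) = (f(1,0),f(0,1),f(1,1))
replace slot 2: 2·((-3)+3) − 4 = -4 → (-3,-4,3)

-3,-4,3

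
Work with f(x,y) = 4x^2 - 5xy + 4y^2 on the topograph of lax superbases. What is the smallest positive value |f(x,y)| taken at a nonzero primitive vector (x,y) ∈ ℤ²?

translate: b→3 (≡-5 mod 8), so (4,-5,4)→(4,3,3)
flip: (4,3,3)→(3,-3,4)
translate: b→3 (≡-3 mod 6), so (3,-3,4)→(3,3,4)
reduced (well bottom): (3,3,4) with a≤c, −a<b≤a
well minimum = a = 3

3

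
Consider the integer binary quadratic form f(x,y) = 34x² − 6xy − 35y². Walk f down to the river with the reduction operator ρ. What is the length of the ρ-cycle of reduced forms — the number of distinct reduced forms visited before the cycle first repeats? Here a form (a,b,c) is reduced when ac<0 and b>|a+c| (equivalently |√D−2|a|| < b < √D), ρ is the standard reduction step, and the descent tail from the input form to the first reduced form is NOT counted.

D = 4796, ⌊√D⌋ = 69
descent: ρ → (-35,6,34)  [lands on river]
river: ρ → (34,62,-7)
river: ρ → (-7,64,25)
river: ρ → (25,36,-35)
river: ρ → (-35,34,26)
river: ρ → (26,18,-43)
river: ρ → (-43,68,1)
river: ρ → (1,68,-43)
river: ρ → (-43,18,26)
river: ρ → (26,34,-35)
river: ρ → (-35,36,25)
river: ρ → (25,64,-7)
river: ρ → (-7,62,34)
river: ρ → (34,6,-35)
river: ρ → (-35,64,5)
river: ρ → (5,66,-22)
river: ρ → (-22,66,5)
river: ρ → (5,64,-35)
ρ-cycle length = 18 (tail of 1 descent step not counted)

18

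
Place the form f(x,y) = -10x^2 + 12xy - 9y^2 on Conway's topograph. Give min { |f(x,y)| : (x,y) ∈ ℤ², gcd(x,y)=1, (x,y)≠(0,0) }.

translate: b→8 (≡-12 mod 20), so (10,-12,9)→(10,8,7)
flip: (10,8,7)→(7,-8,10)
translate: b→6 (≡-8 mod 14), so (7,-8,10)→(7,6,9)
reduced (well bottom): (7,6,9) with a≤c, −a<b≤a
well minimum |f| = |-7| = 7 (negative-definite)

7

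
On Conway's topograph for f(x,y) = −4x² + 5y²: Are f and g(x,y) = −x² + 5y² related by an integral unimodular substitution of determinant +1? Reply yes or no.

D₁ = 80, D₂ = 20
discriminants differ ⇒ not SL₂(ℤ)-equivalent

no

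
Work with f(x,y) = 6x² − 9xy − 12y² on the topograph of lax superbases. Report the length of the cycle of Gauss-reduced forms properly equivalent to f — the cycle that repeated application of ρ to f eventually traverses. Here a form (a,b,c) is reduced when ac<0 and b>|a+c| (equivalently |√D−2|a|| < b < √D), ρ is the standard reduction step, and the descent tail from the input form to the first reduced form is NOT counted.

D = 369, ⌊√D⌋ = 19
descent: ρ → (-12,9,6)  [lands on river]
river: ρ → (6,15,-6)
river: ρ → (-6,9,12)
river: ρ → (12,15,-3)
river: ρ → (-3,15,12)
river: ρ → (12,9,-6)
river: ρ → (-6,15,6)
river: ρ → (6,9,-12)
river: ρ → (-12,15,3)
river: ρ → (3,15,-12)
ρ-cycle length = 10 (tail of 1 descent step not counted)

10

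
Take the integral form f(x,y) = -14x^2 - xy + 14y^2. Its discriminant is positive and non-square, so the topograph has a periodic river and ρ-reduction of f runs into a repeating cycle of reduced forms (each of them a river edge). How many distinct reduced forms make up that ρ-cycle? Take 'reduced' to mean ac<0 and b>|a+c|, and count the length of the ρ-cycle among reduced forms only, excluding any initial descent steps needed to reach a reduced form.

D = 785, ⌊√D⌋ = 28
descent: ρ → (14,1,-14)  [lands on river]
river: ρ → (-14,27,1)
river: ρ → (1,27,-14)
river: ρ → (-14,1,14)
river: ρ → (14,27,-1)
river: ρ → (-1,27,14)
ρ-cycle length = 6 (tail of 1 descent step not counted)

6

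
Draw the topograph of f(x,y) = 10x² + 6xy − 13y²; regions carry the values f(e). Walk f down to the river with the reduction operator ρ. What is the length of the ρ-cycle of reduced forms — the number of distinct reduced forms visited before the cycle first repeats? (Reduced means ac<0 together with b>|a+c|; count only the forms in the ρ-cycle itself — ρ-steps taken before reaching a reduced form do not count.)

D = 556, ⌊√D⌋ = 23
river: ρ → (-13,20,3)
river: ρ → (3,22,-6)
river: ρ → (-6,14,15)
river: ρ → (15,16,-5)
river: ρ → (-5,14,18)
river: ρ → (18,22,-1)
river: ρ → (-1,22,18)
river: ρ → (18,14,-5)
river: ρ → (-5,16,15)
river: ρ → (15,14,-6)
river: ρ → (-6,22,3)
river: ρ → (3,20,-13)
river: ρ → (-13,6,10)
river: ρ → (10,14,-9)
river: ρ → (-9,22,2)
river: ρ → (2,22,-9)
river: ρ → (-9,14,10)
river: ρ → (10,6,-13)
ρ-cycle length = 18 (tail of 0 descent steps not counted)

18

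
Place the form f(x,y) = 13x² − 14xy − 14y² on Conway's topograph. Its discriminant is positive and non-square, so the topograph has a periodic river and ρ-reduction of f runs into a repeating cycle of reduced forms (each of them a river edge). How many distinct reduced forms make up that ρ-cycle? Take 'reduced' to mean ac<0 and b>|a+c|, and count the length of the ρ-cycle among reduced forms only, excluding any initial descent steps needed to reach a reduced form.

D = 924, ⌊√D⌋ = 30
descent: ρ → (-14,14,13)  [lands on river]
river: ρ → (13,12,-15)
river: ρ → (-15,18,10)
river: ρ → (10,22,-11)
river: ρ → (-11,22,10)
river: ρ → (10,18,-15)
river: ρ → (-15,12,13)
river: ρ → (13,14,-14)
ρ-cycle length = 8 (tail of 1 descent step not counted)

8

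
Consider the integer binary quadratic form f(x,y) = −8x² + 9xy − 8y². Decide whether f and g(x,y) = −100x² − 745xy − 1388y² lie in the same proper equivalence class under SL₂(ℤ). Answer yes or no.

D₁ = -175, D₂ = -175
f is negative-definite; reduce −f:
−f: translate: b→7 (≡-9 mod 16), so (8,-9,8)→(8,7,7)
−f: flip: (8,7,7)→(7,-7,8)
−f: translate: b→7 (≡-7 mod 14), so (7,-7,8)→(7,7,8)
−f: reduced (well bottom): (7,7,8) with a≤c, −a<b≤a
flip sign back: reduced form of f is (-7,-7,-8)
g is negative-definite; reduce −g:
−g: translate: b→-55 (≡745 mod 200), so (100,745,1388)→(100,-55,8)
−g: flip: (100,-55,8)→(8,55,100)
−g: translate: b→7 (≡55 mod 16), so (8,55,100)→(8,7,7)
−g: flip: (8,7,7)→(7,-7,8)
−g: translate: b→7 (≡-7 mod 14), so (7,-7,8)→(7,7,8)
−g: reduced (well bottom): (7,7,8) with a≤c, −a<b≤a
flip sign back: reduced form of g is (-7,-7,-8)
reduced forms (-7, -7, -8) vs (-7, -7, -8) ⇒ equivalent

yes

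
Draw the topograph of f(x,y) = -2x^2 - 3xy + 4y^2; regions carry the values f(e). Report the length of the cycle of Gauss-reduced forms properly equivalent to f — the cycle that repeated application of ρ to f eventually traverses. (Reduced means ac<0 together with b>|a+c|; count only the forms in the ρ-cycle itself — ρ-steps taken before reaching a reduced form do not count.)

D = 41, ⌊√D⌋ = 6
descent: ρ → (4,3,-2)  [lands on river]
river: ρ → (-2,5,2)
river: ρ → (2,3,-4)
river: ρ → (-4,5,1)
river: ρ → (1,5,-4)
river: ρ → (-4,3,2)
river: ρ → (2,5,-2)
river: ρ → (-2,3,4)
river: ρ → (4,5,-1)
river: ρ → (-1,5,4)
ρ-cycle length = 10 (tail of 1 descent step not counted)

10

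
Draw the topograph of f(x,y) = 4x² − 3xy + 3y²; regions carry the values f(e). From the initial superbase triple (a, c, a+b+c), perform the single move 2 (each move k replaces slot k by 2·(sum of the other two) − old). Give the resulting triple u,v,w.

start (4,3,4) = (f(1,0),f(0,1),f(1,1))
replace slot 2: 2·(4+4) − 3 = 13 → (4,13,4)

4,13,4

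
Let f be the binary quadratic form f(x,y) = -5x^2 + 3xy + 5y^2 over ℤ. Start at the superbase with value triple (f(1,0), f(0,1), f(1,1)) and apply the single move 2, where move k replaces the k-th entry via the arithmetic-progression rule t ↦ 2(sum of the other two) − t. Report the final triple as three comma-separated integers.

start (-5,5,3) = (f(1,0),f(0,1),f(1,1))
replace slot 2: 2·((-5)+3) − 5 = -9 → (-5,-9,3)

-5,-9,3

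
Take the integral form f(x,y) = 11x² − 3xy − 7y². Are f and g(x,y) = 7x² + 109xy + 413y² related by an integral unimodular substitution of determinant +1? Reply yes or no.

D₁ = 317, D₂ = 317
river cycle of f (length 6): (-7, 17, 1), (1, 17, -7), (-7, 11, 7), (7, 17, -1), (-1, 17, 7), (7, 11, -7)
river cycle of g (length 6): (7, 11, -7), (-7, 17, 1), (1, 17, -7), (-7, 11, 7), (7, 17, -1), (-1, 17, 7)
cycles coincide ⇒ equivalent

yes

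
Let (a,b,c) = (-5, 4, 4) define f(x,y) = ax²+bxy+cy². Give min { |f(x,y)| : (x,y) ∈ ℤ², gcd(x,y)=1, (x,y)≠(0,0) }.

river: ρ → (4,4,-5)
river: ρ → (-5,6,3)
river: ρ → (3,6,-5)
river: ρ → (-5,4,4)
closes: descent 0, river 4
min |a| on river = 3

3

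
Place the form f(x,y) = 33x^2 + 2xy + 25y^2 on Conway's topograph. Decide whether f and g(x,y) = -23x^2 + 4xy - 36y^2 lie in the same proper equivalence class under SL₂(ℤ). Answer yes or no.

D₁ = -3296, D₂ = -3296
f: flip: (33,2,25)→(25,-2,33)
f: reduced (well bottom): (25,-2,33) with a≤c, −a<b≤a
g is negative-definite; reduce −g:
−g: reduced (well bottom): (23,-4,36) with a≤c, −a<b≤a
flip sign back: reduced form of g is (-23,4,-36)
reduced forms (25, -2, 33) vs (-23, 4, -36) ⇒ inequivalent

no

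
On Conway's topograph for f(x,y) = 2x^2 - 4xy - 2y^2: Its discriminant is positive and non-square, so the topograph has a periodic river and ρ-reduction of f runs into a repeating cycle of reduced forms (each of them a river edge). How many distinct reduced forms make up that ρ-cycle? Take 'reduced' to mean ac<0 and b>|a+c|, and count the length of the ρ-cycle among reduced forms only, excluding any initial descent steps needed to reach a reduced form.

D = 32, ⌊√D⌋ = 5
descent: ρ → (-2,4,2)  [lands on river]
river: ρ → (2,4,-2)
ρ-cycle length = 2 (tail of 1 descent step not counted)

2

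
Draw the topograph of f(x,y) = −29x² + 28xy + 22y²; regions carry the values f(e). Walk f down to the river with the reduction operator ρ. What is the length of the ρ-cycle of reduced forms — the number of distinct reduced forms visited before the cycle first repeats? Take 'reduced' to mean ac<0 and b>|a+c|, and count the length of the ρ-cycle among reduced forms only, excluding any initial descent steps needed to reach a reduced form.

D = 3336, ⌊√D⌋ = 57
river: ρ → (22,16,-35)
river: ρ → (-35,54,3)
river: ρ → (3,54,-35)
river: ρ → (-35,16,22)
river: ρ → (22,28,-29)
river: ρ → (-29,30,21)
river: ρ → (21,54,-5)
river: ρ → (-5,56,10)
river: ρ → (10,44,-35)
river: ρ → (-35,26,19)
river: ρ → (19,50,-11)
river: ρ → (-11,38,43)
river: ρ → (43,48,-6)
river: ρ → (-6,48,43)
river: ρ → (43,38,-11)
river: ρ → (-11,50,19)
river: ρ → (19,26,-35)
river: ρ → (-35,44,10)
river: ρ → (10,56,-5)
river: ρ → (-5,54,21)
river: ρ → (21,30,-29)
river: ρ → (-29,28,22)
ρ-cycle length = 22 (tail of 0 descent steps not counted)

22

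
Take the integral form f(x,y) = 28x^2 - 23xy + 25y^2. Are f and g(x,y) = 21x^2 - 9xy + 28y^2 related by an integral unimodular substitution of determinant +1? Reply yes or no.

D₁ = -2271, D₂ = -2271
f: flip: (28,-23,25)→(25,23,28)
f: reduced (well bottom): (25,23,28) with a≤c, −a<b≤a
g: reduced (well bottom): (21,-9,28) with a≤c, −a<b≤a
reduced forms (25, 23, 28) vs (21, -9, 28) ⇒ inequivalent

no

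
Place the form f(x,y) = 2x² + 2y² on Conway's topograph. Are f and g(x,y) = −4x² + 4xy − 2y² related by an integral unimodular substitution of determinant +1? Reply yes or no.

D₁ = -16, D₂ = -16
f: reduced (well bottom): (2,0,2) with a≤c, −a<b≤a
g is negative-definite; reduce −g:
−g: translate: b→4 (≡-4 mod 8), so (4,-4,2)→(4,4,2)
−g: flip: (4,4,2)→(2,-4,4)
−g: translate: b→0 (≡-4 mod 4), so (2,-4,4)→(2,0,2)
−g: reduced (well bottom): (2,0,2) with a≤c, −a<b≤a
flip sign back: reduced form of g is (-2,0,-2)
reduced forms (2, 0, 2) vs (-2, 0, -2) ⇒ inequivalent

no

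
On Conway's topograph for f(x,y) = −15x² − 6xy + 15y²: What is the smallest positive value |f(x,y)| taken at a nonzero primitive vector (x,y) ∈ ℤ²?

descent: ρ → (15,6,-15)  [lands on river]
river: ρ → (-15,24,6)
river: ρ → (6,24,-15)
river: ρ → (-15,6,15)
river: ρ → (15,24,-6)
river: ρ → (-6,24,15)
closes: descent 1, river 6
min |a| on river = 6

6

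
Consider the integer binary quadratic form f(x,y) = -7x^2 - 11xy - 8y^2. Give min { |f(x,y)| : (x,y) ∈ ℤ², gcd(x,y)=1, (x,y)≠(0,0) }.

translate: b→-3 (≡11 mod 14), so (7,11,8)→(7,-3,4)
flip: (7,-3,4)→(4,3,7)
reduced (well bottom): (4,3,7) with a≤c, −a<b≤a
well minimum |f| = |-4| = 4 (negative-definite)

4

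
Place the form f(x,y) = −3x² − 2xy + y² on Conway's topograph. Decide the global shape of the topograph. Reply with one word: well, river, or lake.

D = b²−4ac = (-2)² − 4·(-3)·1 = 16
D = 4² is a perfect square ⇒ form factors over ℤ ⇒ lakes

lake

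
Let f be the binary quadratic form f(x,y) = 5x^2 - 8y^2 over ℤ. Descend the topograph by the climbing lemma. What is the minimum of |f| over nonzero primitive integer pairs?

descent: ρ → (-8,0,5)
descent: ρ → (5,10,-3)  [lands on river]
river: ρ → (-3,8,8)
river: ρ → (8,8,-3)
river: ρ → (-3,10,5)
closes: descent 2, river 4
min |a| on river = 3

3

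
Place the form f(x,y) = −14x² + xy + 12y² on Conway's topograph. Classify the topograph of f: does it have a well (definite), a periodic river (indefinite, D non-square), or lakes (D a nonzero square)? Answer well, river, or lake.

D = b²−4ac = 1² − 4·(-14)·12 = 673
D > 0 non-square ⇒ indefinite ⇒ periodic river

river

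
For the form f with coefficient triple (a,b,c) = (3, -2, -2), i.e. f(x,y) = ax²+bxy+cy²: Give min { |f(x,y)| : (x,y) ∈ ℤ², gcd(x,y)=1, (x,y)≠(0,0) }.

descent: ρ → (-2,2,3)  [lands on river]
river: ρ → (3,4,-1)
river: ρ → (-1,4,3)
river: ρ → (3,2,-2)
closes: descent 1, river 4
min |a| on river = 1

1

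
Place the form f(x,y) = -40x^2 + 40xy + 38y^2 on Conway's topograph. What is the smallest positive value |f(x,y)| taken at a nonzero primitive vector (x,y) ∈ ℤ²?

river: ρ → (38,36,-42)
river: ρ → (-42,48,32)
river: ρ → (32,80,-10)
river: ρ → (-10,80,32)
river: ρ → (32,48,-42)
river: ρ → (-42,36,38)
river: ρ → (38,40,-40)
river: ρ → (-40,40,38)
closes: descent 0, river 8
min |a| on river = 10

10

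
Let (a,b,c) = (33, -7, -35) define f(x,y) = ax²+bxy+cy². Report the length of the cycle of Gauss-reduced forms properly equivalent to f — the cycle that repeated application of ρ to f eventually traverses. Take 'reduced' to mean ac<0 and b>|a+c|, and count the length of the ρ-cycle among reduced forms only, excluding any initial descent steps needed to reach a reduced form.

D = 4669, ⌊√D⌋ = 68
descent: ρ → (-35,7,33)  [lands on river]
river: ρ → (33,59,-9)
river: ρ → (-9,67,5)
river: ρ → (5,63,-35)
ρ-cycle length = 4 (tail of 1 descent step not counted)

4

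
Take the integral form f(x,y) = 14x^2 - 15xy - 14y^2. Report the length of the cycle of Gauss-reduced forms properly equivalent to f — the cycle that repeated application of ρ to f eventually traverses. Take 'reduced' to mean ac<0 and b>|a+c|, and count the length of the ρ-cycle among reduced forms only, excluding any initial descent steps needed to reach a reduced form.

D = 1009, ⌊√D⌋ = 31
descent: ρ → (-14,15,14)  [lands on river]
river: ρ → (14,13,-15)
river: ρ → (-15,17,12)
river: ρ → (12,31,-1)
river: ρ → (-1,31,12)
river: ρ → (12,17,-15)
river: ρ → (-15,13,14)
river: ρ → (14,15,-14)
river: ρ → (-14,13,15)
river: ρ → (15,17,-12)
river: ρ → (-12,31,1)
river: ρ → (1,31,-12)
river: ρ → (-12,17,15)
river: ρ → (15,13,-14)
ρ-cycle length = 14 (tail of 1 descent step not counted)

14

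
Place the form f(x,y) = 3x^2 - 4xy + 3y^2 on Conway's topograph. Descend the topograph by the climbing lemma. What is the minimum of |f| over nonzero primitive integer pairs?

translate: b→2 (≡-4 mod 6), so (3,-4,3)→(3,2,2)
flip: (3,2,2)→(2,-2,3)
translate: b→2 (≡-2 mod 4), so (2,-2,3)→(2,2,3)
reduced (well bottom): (2,2,3) with a≤c, −a<b≤a
well minimum = a = 2

2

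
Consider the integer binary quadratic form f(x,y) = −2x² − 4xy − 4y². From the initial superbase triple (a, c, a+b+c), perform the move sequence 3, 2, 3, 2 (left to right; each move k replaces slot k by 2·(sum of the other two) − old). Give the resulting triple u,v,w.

start (-2,-4,-10) = (f(1,0),f(0,1),f(1,1))
replace slot 3: 2·((-2)+(-4)) − (-10) = -2 → (-2,-4,-2)
replace slot 2: 2·((-2)+(-2)) − (-4) = -4 → (-2,-4,-2)
replace slot 3: 2·((-2)+(-4)) − (-2) = -10 → (-2,-4,-10)
replace slot 2: 2·((-2)+(-10)) − (-4) = -20 → (-2,-20,-10)

-2,-20,-10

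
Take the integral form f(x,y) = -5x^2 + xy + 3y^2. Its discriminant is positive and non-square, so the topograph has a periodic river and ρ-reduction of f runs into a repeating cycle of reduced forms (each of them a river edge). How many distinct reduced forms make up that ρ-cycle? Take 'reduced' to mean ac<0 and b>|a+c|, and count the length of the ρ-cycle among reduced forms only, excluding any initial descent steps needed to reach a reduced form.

D = 61, ⌊√D⌋ = 7
descent: ρ → (3,5,-3)  [lands on river]
river: ρ → (-3,7,1)
river: ρ → (1,7,-3)
river: ρ → (-3,5,3)
river: ρ → (3,7,-1)
river: ρ → (-1,7,3)
ρ-cycle length = 6 (tail of 1 descent step not counted)

6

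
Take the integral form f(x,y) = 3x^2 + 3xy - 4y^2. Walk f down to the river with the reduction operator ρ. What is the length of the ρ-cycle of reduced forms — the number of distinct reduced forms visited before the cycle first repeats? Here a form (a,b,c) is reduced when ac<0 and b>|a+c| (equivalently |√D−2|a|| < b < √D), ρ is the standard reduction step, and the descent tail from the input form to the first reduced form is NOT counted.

D = 57, ⌊√D⌋ = 7
river: ρ → (-4,5,2)
river: ρ → (2,7,-1)
river: ρ → (-1,7,2)
river: ρ → (2,5,-4)
river: ρ → (-4,3,3)
river: ρ → (3,3,-4)
ρ-cycle length = 6 (tail of 0 descent steps not counted)

6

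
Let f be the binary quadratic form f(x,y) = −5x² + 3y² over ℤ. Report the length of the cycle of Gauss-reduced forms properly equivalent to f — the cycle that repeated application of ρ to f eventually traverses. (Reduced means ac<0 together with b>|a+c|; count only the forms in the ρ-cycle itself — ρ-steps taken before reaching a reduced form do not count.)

D = 60, ⌊√D⌋ = 7
descent: ρ → (3,6,-2)  [lands on river]
river: ρ → (-2,6,3)
ρ-cycle length = 2 (tail of 1 descent step not counted)

2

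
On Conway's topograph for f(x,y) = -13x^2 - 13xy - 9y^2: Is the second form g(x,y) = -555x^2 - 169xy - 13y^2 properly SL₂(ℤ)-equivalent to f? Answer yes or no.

D₁ = -299, D₂ = -299
f is negative-definite; reduce −f:
−f: flip: (13,13,9)→(9,-13,13)
−f: translate: b→5 (≡-13 mod 18), so (9,-13,13)→(9,5,9)
−f: reduced (well bottom): (9,5,9) with a≤c, −a<b≤a
flip sign back: reduced form of f is (-9,-5,-9)
g is negative-definite; reduce −g:
−g: flip: (555,169,13)→(13,-169,555)
−g: translate: b→13 (≡-169 mod 26), so (13,-169,555)→(13,13,9)
−g: flip: (13,13,9)→(9,-13,13)
−g: translate: b→5 (≡-13 mod 18), so (9,-13,13)→(9,5,9)
−g: reduced (well bottom): (9,5,9) with a≤c, −a<b≤a
flip sign back: reduced form of g is (-9,-5,-9)
reduced forms (-9, -5, -9) vs (-9, -5, -9) ⇒ equivalent

yes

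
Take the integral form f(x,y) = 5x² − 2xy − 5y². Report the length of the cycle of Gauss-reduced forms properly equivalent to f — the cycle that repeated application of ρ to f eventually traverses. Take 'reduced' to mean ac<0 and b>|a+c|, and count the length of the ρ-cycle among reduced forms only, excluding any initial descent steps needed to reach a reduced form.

D = 104, ⌊√D⌋ = 10
descent: ρ → (-5,2,5)  [lands on river]
river: ρ → (5,8,-2)
river: ρ → (-2,8,5)
river: ρ → (5,2,-5)
river: ρ → (-5,8,2)
river: ρ → (2,8,-5)
ρ-cycle length = 6 (tail of 1 descent step not counted)

6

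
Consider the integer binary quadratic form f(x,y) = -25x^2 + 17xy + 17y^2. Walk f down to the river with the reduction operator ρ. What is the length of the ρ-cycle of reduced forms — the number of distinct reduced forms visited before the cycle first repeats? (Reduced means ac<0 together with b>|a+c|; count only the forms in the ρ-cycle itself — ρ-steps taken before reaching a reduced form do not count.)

D = 1989, ⌊√D⌋ = 44
river: ρ → (17,17,-25)
river: ρ → (-25,33,9)
river: ρ → (9,39,-13)
river: ρ → (-13,39,9)
river: ρ → (9,33,-25)
river: ρ → (-25,17,17)
ρ-cycle length = 6 (tail of 0 descent steps not counted)

6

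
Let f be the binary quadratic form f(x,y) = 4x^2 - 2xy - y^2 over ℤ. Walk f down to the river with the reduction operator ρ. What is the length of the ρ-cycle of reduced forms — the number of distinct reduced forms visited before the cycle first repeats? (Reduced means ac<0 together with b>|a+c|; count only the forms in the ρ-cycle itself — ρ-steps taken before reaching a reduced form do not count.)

D = 20, ⌊√D⌋ = 4
descent: ρ → (-1,4,1)  [lands on river]
river: ρ → (1,4,-1)
ρ-cycle length = 2 (tail of 1 descent step not counted)

2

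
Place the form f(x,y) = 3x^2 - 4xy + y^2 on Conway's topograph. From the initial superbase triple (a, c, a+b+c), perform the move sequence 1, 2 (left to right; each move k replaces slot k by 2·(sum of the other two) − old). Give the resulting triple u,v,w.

start (3,1,0) = (f(1,0),f(0,1),f(1,1))
replace slot 1: 2·(1+0) − 3 = -1 → (-1,1,0)
replace slot 2: 2·((-1)+0) − 1 = -3 → (-1,-3,0)

-1,-3,0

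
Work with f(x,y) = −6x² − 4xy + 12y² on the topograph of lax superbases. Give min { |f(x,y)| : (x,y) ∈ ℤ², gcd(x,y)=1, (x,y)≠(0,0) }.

descent: ρ → (12,4,-6)
descent: ρ → (-6,8,10)  [lands on river]
river: ρ → (10,12,-4)
river: ρ → (-4,12,10)
river: ρ → (10,8,-6)
river: ρ → (-6,16,2)
river: ρ → (2,16,-6)
closes: descent 2, river 6
min |a| on river = 2

2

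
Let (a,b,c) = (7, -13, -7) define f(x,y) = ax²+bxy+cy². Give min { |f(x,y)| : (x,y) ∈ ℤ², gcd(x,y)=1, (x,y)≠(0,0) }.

descent: ρ → (-7,13,7)  [lands on river]
river: ρ → (7,15,-5)
river: ρ → (-5,15,7)
river: ρ → (7,13,-7)
river: ρ → (-7,15,5)
river: ρ → (5,15,-7)
closes: descent 1, river 6
min |a| on river = 5

5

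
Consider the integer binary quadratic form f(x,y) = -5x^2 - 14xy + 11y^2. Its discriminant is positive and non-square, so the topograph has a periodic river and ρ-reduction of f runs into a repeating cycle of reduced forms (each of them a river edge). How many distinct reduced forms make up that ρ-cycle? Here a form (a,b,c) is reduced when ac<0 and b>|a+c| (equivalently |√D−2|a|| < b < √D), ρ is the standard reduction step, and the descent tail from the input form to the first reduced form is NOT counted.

D = 416, ⌊√D⌋ = 20
descent: ρ → (11,14,-5)  [lands on river]
river: ρ → (-5,16,8)
river: ρ → (8,16,-5)
river: ρ → (-5,14,11)
river: ρ → (11,8,-8)
river: ρ → (-8,8,11)
ρ-cycle length = 6 (tail of 1 descent step not counted)

6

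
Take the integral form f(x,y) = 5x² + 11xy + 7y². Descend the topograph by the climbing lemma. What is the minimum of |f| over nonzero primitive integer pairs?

translate: b→1 (≡11 mod 10), so (5,11,7)→(5,1,1)
flip: (5,1,1)→(1,-1,5)
translate: b→1 (≡-1 mod 2), so (1,-1,5)→(1,1,5)
reduced (well bottom): (1,1,5) with a≤c, −a<b≤a
well minimum = a = 1

1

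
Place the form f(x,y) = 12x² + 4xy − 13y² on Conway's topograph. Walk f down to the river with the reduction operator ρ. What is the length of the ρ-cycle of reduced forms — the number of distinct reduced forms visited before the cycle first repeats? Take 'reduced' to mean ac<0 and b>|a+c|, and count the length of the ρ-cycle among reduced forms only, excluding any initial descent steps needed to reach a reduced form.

D = 640, ⌊√D⌋ = 25
river: ρ → (-13,22,3)
river: ρ → (3,20,-20)
river: ρ → (-20,20,3)
river: ρ → (3,22,-13)
river: ρ → (-13,4,12)
river: ρ → (12,20,-5)
river: ρ → (-5,20,12)
river: ρ → (12,4,-13)
ρ-cycle length = 8 (tail of 0 descent steps not counted)

8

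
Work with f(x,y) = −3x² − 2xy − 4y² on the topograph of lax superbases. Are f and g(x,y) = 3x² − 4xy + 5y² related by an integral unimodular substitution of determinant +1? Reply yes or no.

D₁ = -44, D₂ = -44
f is negative-definite; reduce −f:
−f: reduced (well bottom): (3,2,4) with a≤c, −a<b≤a
flip sign back: reduced form of f is (-3,-2,-4)
g: translate: b→2 (≡-4 mod 6), so (3,-4,5)→(3,2,4)
g: reduced (well bottom): (3,2,4) with a≤c, −a<b≤a
reduced forms (-3, -2, -4) vs (3, 2, 4) ⇒ inequivalent

no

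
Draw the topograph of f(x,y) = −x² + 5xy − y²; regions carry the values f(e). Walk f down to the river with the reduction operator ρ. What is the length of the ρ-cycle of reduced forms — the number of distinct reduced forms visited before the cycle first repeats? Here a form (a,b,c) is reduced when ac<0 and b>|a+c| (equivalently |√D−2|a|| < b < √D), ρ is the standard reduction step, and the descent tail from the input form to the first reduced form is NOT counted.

D = 21, ⌊√D⌋ = 4
descent: ρ → (-1,3,3)  [lands on river]
river: ρ → (3,3,-1)
ρ-cycle length = 2 (tail of 1 descent step not counted)

2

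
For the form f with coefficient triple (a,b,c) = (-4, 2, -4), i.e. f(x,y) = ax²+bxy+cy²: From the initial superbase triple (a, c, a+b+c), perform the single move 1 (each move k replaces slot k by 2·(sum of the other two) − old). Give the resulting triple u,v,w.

start (-4,-4,-6) = (f(1,0),f(0,1),f(1,1))
replace slot 1: 2·((-4)+(-6)) − (-4) = -16 → (-16,-4,-6)

-16,-4,-6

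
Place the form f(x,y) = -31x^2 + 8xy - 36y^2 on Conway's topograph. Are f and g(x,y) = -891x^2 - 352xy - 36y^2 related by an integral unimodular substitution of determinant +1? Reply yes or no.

D₁ = -4400, D₂ = -4400
f is negative-definite; reduce −f:
−f: reduced (well bottom): (31,-8,36) with a≤c, −a<b≤a
flip sign back: reduced form of f is (-31,8,-36)
g is negative-definite; reduce −g:
−g: flip: (891,352,36)→(36,-352,891)
−g: translate: b→8 (≡-352 mod 72), so (36,-352,891)→(36,8,31)
−g: flip: (36,8,31)→(31,-8,36)
−g: reduced (well bottom): (31,-8,36) with a≤c, −a<b≤a
flip sign back: reduced form of g is (-31,8,-36)
reduced forms (-31, 8, -36) vs (-31, 8, -36) ⇒ equivalent

yes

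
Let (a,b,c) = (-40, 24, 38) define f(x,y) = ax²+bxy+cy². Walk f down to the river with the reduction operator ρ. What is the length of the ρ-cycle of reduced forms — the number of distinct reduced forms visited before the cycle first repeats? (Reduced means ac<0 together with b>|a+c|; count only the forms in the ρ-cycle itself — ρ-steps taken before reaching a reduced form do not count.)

D = 6656, ⌊√D⌋ = 81
river: ρ → (38,52,-26)
river: ρ → (-26,52,38)
river: ρ → (38,24,-40)
river: ρ → (-40,56,22)
river: ρ → (22,76,-10)
river: ρ → (-10,64,64)
river: ρ → (64,64,-10)
river: ρ → (-10,76,22)
river: ρ → (22,56,-40)
river: ρ → (-40,24,38)
ρ-cycle length = 10 (tail of 0 descent steps not counted)

10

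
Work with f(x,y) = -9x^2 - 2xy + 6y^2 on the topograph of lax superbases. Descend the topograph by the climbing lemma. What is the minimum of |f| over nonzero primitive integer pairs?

descent: ρ → (6,14,-1)  [lands on river]
river: ρ → (-1,14,6)
river: ρ → (6,10,-5)
river: ρ → (-5,10,6)
closes: descent 1, river 4
min |a| on river = 1

1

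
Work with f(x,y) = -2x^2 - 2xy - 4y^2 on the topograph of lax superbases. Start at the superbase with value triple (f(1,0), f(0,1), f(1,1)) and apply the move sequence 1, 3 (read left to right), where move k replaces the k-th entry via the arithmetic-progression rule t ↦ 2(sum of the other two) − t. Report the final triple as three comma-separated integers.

start (-2,-4,-8) = (f(1,0),f(0,1),f(1,1))
replace slot 1: 2·((-4)+(-8)) − (-2) = -22 → (-22,-4,-8)
replace slot 3: 2·((-22)+(-4)) − (-8) = -44 → (-22,-4,-44)

-22,-4,-44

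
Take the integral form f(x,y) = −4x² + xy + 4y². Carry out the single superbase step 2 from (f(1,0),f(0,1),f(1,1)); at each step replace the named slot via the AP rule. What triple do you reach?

start (-4,4,1) = (f(1,0),f(0,1),f(1,1))
replace slot 2: 2·((-4)+1) − 4 = -10 → (-4,-10,1)

-4,-10,1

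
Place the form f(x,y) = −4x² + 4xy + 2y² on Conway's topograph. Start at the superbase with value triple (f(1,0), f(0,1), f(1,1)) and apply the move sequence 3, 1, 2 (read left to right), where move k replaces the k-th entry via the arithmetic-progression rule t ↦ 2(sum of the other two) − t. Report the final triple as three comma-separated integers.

start (-4,2,2) = (f(1,0),f(0,1),f(1,1))
replace slot 3: 2·((-4)+2) − 2 = -6 → (-4,2,-6)
replace slot 1: 2·(2+(-6)) − (-4) = -4 → (-4,2,-6)
replace slot 2: 2·((-4)+(-6)) − 2 = -22 → (-4,-22,-6)

-4,-22,-6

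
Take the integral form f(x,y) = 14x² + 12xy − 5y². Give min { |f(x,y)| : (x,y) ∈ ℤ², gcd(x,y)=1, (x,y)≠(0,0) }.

river: ρ → (-5,18,5)
river: ρ → (5,12,-14)
river: ρ → (-14,16,3)
river: ρ → (3,20,-2)
river: ρ → (-2,20,3)
river: ρ → (3,16,-14)
river: ρ → (-14,12,5)
river: ρ → (5,18,-5)
river: ρ → (-5,12,14)
river: ρ → (14,16,-3)
river: ρ → (-3,20,2)
river: ρ → (2,20,-3)
river: ρ → (-3,16,14)
river: ρ → (14,12,-5)
closes: descent 0, river 14
min |a| on river = 2

2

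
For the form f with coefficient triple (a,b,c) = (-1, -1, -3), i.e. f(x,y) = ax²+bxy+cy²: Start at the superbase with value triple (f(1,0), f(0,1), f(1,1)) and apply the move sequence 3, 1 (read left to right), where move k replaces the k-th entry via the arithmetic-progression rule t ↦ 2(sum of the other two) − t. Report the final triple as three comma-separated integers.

start (-1,-3,-5) = (f(1,0),f(0,1),f(1,1))
replace slot 3: 2·((-1)+(-3)) − (-5) = -3 → (-1,-3,-3)
replace slot 1: 2·((-3)+(-3)) − (-1) = -11 → (-11,-3,-3)

-11,-3,-3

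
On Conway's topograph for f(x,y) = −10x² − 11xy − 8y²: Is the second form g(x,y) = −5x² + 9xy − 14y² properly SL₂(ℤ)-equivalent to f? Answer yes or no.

D₁ = -199, D₂ = -199
f is negative-definite; reduce −f:
−f: translate: b→-9 (≡11 mod 20), so (10,11,8)→(10,-9,7)
−f: flip: (10,-9,7)→(7,9,10)
−f: translate: b→-5 (≡9 mod 14), so (7,9,10)→(7,-5,8)
−f: reduced (well bottom): (7,-5,8) with a≤c, −a<b≤a
flip sign back: reduced form of f is (-7,5,-8)
g is negative-definite; reduce −g:
−g: translate: b→1 (≡-9 mod 10), so (5,-9,14)→(5,1,10)
−g: reduced (well bottom): (5,1,10) with a≤c, −a<b≤a
flip sign back: reduced form of g is (-5,-1,-10)
reduced forms (-7, 5, -8) vs (-5, -1, -10) ⇒ inequivalent

no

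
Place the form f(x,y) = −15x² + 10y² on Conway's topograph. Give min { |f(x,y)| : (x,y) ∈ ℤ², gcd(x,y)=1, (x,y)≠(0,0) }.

descent: ρ → (10,20,-5)  [lands on river]
river: ρ → (-5,20,10)
closes: descent 1, river 2
min |a| on river = 5

5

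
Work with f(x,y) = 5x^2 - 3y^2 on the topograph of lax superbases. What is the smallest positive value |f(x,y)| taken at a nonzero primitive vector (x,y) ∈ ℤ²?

descent: ρ → (-3,6,2)  [lands on river]
river: ρ → (2,6,-3)
closes: descent 1, river 2
min |a| on river = 2

2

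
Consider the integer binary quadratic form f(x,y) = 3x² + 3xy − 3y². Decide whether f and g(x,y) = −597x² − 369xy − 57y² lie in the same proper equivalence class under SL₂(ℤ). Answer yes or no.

D₁ = 45, D₂ = 45
river cycle of f (length 2): (-3, 3, 3), (3, 3, -3)
river cycle of g (length 2): (-3, 3, 3), (3, 3, -3)
cycles coincide ⇒ equivalent

yes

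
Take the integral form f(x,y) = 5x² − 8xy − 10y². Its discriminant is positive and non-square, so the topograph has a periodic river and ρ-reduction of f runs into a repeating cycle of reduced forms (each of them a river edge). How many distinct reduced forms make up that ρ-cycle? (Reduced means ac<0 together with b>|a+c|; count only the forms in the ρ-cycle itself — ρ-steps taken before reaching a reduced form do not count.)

D = 264, ⌊√D⌋ = 16
descent: ρ → (-10,8,5)  [lands on river]
river: ρ → (5,12,-6)
river: ρ → (-6,12,5)
river: ρ → (5,8,-10)
river: ρ → (-10,12,3)
river: ρ → (3,12,-10)
ρ-cycle length = 6 (tail of 1 descent step not counted)

6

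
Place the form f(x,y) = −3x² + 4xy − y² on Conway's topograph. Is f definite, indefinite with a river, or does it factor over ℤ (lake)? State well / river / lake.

D = b²−4ac = 4² − 4·(-3)·(-1) = 4
D = 2² is a perfect square ⇒ form factors over ℤ ⇒ lakes

lake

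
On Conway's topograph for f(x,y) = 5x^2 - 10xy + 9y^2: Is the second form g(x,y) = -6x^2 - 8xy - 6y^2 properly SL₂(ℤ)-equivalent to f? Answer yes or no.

D₁ = -80, D₂ = -80
f: translate: b→0 (≡-10 mod 10), so (5,-10,9)→(5,0,4)
f: flip: (5,0,4)→(4,0,5)
f: reduced (well bottom): (4,0,5) with a≤c, −a<b≤a
g is negative-definite; reduce −g:
−g: translate: b→-4 (≡8 mod 12), so (6,8,6)→(6,-4,4)
−g: flip: (6,-4,4)→(4,4,6)
−g: reduced (well bottom): (4,4,6) with a≤c, −a<b≤a
flip sign back: reduced form of g is (-4,-4,-6)
reduced forms (4, 0, 5) vs (-4, -4, -6) ⇒ inequivalent

no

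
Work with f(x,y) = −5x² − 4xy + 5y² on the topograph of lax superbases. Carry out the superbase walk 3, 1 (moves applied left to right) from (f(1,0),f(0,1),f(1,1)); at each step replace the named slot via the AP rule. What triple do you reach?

start (-5,5,-4) = (f(1,0),f(0,1),f(1,1))
replace slot 3: 2·((-5)+5) − (-4) = 4 → (-5,5,4)
replace slot 1: 2·(5+4) − (-5) = 23 → (23,5,4)

23,5,4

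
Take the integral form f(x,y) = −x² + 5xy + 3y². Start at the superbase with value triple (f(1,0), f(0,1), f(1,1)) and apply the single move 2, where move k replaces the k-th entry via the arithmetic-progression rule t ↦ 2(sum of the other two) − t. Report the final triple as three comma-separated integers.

start (-1,3,7) = (f(1,0),f(0,1),f(1,1))
replace slot 2: 2·((-1)+7) − 3 = 9 → (-1,9,7)

-1,9,7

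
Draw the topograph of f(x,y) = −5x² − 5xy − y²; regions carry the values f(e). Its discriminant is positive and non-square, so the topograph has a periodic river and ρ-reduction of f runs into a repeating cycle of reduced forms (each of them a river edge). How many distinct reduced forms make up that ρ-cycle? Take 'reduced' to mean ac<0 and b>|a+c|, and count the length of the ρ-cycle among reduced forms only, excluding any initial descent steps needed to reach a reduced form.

D = 5, ⌊√D⌋ = 2
descent: ρ → (-1,1,1)  [lands on river]
river: ρ → (1,1,-1)
ρ-cycle length = 2 (tail of 1 descent step not counted)

2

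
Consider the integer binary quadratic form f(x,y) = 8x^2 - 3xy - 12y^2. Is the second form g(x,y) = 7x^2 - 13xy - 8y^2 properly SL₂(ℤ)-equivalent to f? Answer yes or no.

D₁ = 393, D₂ = 393
river cycle of f (length 16): (8, 13, -7), (-7, 15, 6), (6, 9, -13), (-13, 17, 2), (2, 19, -4), (-4, 13, 14), (14, 15, -3), (-3, 15, 14), (14, 13, -4), (-4, 19, 2), … (6 more)
river cycle of g (length 16): (-8, 13, 7), (7, 15, -6), (-6, 9, 13), (13, 17, -2), (-2, 19, 4), (4, 13, -14), (-14, 15, 3), (3, 15, -14), (-14, 13, 4), (4, 19, -2), … (6 more)
cycles differ ⇒ inequivalent

no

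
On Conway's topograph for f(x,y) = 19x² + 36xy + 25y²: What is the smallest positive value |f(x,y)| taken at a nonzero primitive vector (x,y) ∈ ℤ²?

translate: b→-2 (≡36 mod 38), so (19,36,25)→(19,-2,8)
flip: (19,-2,8)→(8,2,19)
reduced (well bottom): (8,2,19) with a≤c, −a<b≤a
well minimum = a = 8

8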